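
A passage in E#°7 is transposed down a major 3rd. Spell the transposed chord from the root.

E# down a major 3rd → C#. New chord: C# diminished seventh.
root → C#
3rd (minor 3rd) → E
5th (diminished 5th) → G
7th (diminished 7th) → Bb

C#, E, G, Bb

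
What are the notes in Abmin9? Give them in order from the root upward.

A♭ – C♭ – E♭ – G♭ – B♭

Abmin9: minor ninth on A♭.
Root: A♭
Minor 3rd (3rd): C♭
Perfect 5th (5th): E♭
Minor 7th (7th): G♭
Major 9th (9th): B♭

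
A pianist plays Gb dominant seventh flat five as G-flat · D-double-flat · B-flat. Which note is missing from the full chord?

Gb dominant seventh flat five = G-flat, B-flat, D-double-flat, F-flat. The voicing lacks the 7th (minor 7th), F-flat.

F-flat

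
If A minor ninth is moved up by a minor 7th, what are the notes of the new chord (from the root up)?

A minor 7th up from A is G, so the new chord is G minor ninth.
G — root
Bb — minor 3rd
D — perfect 5th
F — minor 7th
A — major 9th

G, Bb, D, F, A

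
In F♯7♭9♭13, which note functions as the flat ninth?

G

Root of F♯7♭9♭13 = F♯. The 9th is a minor 9th: F♯ up a minor 9th → G.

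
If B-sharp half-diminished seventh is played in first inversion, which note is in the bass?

D#

B-sharp half-diminished seventh = B#–D#–F#–A#. First inversion → third in the bass = D#.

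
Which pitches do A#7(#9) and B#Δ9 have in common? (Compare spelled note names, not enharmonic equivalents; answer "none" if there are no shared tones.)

C##

A#7(#9) = A#, C##, E#, G#, B##.
B#Δ9 = B#, D##, F##, A##, C##.
Shared: C##.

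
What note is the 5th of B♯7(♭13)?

B♯7(♭13) is built on B♯; its 5th is a perfect 5th above the root.
A fifth above B uses the letter F, and the perfect 5th above B♯ is F𝄪.

F𝄪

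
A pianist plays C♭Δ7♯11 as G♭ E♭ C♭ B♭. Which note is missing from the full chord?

F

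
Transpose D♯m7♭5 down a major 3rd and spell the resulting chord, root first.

D# down a major 3rd → B. New chord: B half-diminished seventh.
B — root
D — minor 3rd
F — diminished 5th
A — minor 7th

B D F A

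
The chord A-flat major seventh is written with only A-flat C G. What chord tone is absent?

E-flat

A-flat major seventh = A-flat, C, E-flat, G. The voicing lacks the 5th (perfect 5th), E-flat.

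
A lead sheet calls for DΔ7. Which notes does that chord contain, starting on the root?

D, F#, A, C#

DΔ7 is a major seventh built on D.
root → D
3rd (major 3rd) → F#
5th (perfect 5th) → A
7th (major 7th) → C#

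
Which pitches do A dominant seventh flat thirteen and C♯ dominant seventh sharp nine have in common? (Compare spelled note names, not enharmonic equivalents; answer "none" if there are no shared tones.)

C-sharp

A dominant seventh flat thirteen = A, C-sharp, E, G, F.
C♯ dominant seventh sharp nine = C-sharp, E-sharp, G-sharp, B, D-double-sharp.
Shared: C-sharp.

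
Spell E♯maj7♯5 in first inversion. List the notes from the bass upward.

G##, B##, D##, E#

E♯maj7♯5 = E#–G##–B##–D##; first inversion → third (G##) lowest.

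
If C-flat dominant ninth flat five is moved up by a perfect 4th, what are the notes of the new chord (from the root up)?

F-flat, A-flat, C-double-flat, E-double-flat, G-flat

Transposed root: C-flat → F-flat (perfect 4th up). So we spell F-flat dominant ninth flat five:
root → F-flat
3rd (major 3rd) → A-flat
5th (diminished 5th) → C-double-flat
7th (minor 7th) → E-double-flat
9th (major 9th) → G-flat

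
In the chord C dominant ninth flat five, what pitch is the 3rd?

C dominant ninth flat five is built on C; its 3rd is a major 3rd above the root.
A third above C uses the letter E, and the major 3rd above C is E.

E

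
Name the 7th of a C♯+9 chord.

Root of C♯+9 = C#. The 7th is a minor 7th: C# up a minor 7th → B.

B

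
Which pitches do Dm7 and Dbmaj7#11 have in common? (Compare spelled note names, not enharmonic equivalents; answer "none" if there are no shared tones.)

Dm7 = D, F, A, C.
Dbmaj7#11 = D♭, F, A♭, C, G.
Shared: F, C.

F  C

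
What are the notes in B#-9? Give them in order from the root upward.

B# D# F## A# C##

B#-9 is a minor ninth built on B#.
B# — root
D# — minor 3rd
F## — perfect 5th
A# — minor 7th
C## — major 9th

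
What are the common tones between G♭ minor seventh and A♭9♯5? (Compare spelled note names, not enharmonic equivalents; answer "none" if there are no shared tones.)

G♭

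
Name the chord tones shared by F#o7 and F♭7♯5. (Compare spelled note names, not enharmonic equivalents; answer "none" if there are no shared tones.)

F#o7: F# A C Eb
F♭7♯5: Fb Ab C Ebb
Common to both → C.

C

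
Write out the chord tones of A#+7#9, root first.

A#+7#9: dominant seventh sharp nine sharp five on A#.
Root: A#
Major 3rd (3rd): C##
Augmented 5th (5th): E##
Minor 7th (7th): G#
Augmented 9th (9th): B##

A#  C##  E##  G#  B##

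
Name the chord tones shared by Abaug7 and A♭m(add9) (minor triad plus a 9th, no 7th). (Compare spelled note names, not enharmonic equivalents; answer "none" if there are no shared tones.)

A♭

Abaug7: A♭ C E G♭
A♭m(add9): A♭ C♭ E♭ B♭
Common to both → A♭.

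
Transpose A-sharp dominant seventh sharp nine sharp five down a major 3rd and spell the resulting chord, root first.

F-sharp A-sharp C-double-sharp E G-double-sharp

A-sharp down a major 3rd → F-sharp. New chord: F-sharp dominant seventh sharp nine sharp five.
root → F-sharp
3rd (major 3rd) → A-sharp
5th (augmented 5th) → C-double-sharp
7th (minor 7th) → E
9th (augmented 9th) → G-double-sharp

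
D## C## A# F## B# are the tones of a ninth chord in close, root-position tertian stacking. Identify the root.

Stacking in thirds gives B# – D## – F## – A# – C##, so B# is the root — B# dominant ninth.

B#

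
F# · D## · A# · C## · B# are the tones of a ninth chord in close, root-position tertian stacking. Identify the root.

B#

Stacking in thirds gives B# – D## – F# – A# – C##, so B# is the root — B# dominant ninth flat five.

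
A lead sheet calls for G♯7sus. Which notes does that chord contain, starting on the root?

G#  C#  D#  F#

Root G#, quality dominant seventh suspended fourth:
root → G#
4th (perfect 4th) → C#
5th (perfect 5th) → D#
7th (minor 7th) → F#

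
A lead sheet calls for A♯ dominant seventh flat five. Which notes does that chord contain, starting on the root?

A# C## E G#

A♯ dominant seventh flat five: dominant seventh flat five on A#.
A# — root
C## — major 3rd
E — diminished 5th
G# — minor 7th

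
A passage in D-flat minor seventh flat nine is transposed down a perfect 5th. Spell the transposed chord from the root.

G♭  B𝄫  D♭  F♭  A𝄫

Transposed root: D♭ → G♭ (perfect 5th down). So we spell G♭ minor seventh flat nine:
G♭ — root
B𝄫 — minor 3rd
D♭ — perfect 5th
F♭ — minor 7th
A𝄫 — minor 9th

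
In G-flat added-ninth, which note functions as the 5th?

D♭

G-flat added-ninth is built on G♭; its 5th is a perfect 5th above the root.
A fifth above G uses the letter D, and the perfect 5th above G♭ is D♭.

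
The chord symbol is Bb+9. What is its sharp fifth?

Bb+9 is built on B♭; its 5th is an augmented 5th above the root.
A fifth above B uses the letter F, and the augmented 5th above B♭ is F♯.

F♯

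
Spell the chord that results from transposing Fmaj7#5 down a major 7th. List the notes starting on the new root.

F down a major 7th → Gb. New chord: Gb augmented major seventh.
Root: Gb
Major 3rd (3rd): Bb
Augmented 5th (5th): D
Major 7th (7th): F

Gb – Bb – D – F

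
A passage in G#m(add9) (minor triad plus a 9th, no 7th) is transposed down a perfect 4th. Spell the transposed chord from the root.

D# – F# – A# – E#

G# down a perfect 4th → D#. New chord: D# minor added-ninth.
Root: D#
Minor 3rd (3rd): F#
Perfect 5th (5th): A#
Major 9th (9th): E#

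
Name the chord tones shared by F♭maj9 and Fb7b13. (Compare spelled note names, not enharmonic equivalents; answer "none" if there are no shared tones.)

F♭maj9: Fb Ab Cb Eb Gb
Fb7b13: Fb Ab Cb Ebb Dbb
Common to both → Fb, Ab, Cb.

Fb – Ab – Cb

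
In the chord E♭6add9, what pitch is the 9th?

E♭6add9 is built on Eb; its 9th is a major 9th above the root.
A second above E uses the letter F, and the major 9th above Eb is F.

F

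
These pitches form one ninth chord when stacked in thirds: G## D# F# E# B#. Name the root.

E#

Arranged so that each adjacent pair is a third by letter name: E# – G## – B# – D# – F#.
The bottom of that stack, E#, is the root (this is E# dominant seventh flat nine).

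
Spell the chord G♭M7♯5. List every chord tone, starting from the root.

G♭M7♯5 is an augmented major seventh built on Gb.
Gb — root
Bb — major 3rd
D — augmented 5th
F — major 7th

Gb, Bb, D, F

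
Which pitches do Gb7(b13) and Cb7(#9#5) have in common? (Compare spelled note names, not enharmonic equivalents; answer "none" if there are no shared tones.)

none

Gb7(b13): Gb Bb Db Fb Ebb
Cb7(#9#5): Cb Eb G Bbb D
Common to both → none.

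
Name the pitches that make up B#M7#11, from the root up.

B#M7#11 is a major seventh sharp eleven built on B♯.
- root: B♯
- major 3rd: D𝄪
- perfect 5th: F𝄪
- major 7th: A𝄪
- augmented 11th: E𝄪

B♯, D𝄪, F𝄪, A𝄪, E𝄪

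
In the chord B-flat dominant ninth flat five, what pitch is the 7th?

Root of B-flat dominant ninth flat five = Bb. The 7th is a minor 7th: Bb up a minor 7th → Ab.

Ab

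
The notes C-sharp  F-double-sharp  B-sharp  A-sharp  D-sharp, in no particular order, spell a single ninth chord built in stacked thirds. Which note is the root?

B-sharp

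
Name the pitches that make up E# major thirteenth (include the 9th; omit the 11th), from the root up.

E# major thirteenth: major thirteenth on E♯.
- root: E♯
- major 3rd: G𝄪
- perfect 5th: B♯
- major 7th: D𝄪
- major 9th: F𝄪
- major 13th: C𝄪

E♯ – G𝄪 – B♯ – D𝄪 – F𝄪 – C𝄪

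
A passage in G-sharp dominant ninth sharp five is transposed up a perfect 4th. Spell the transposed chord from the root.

A perfect 4th up from G-sharp is C-sharp, so the new chord is C-sharp dominant ninth sharp five.
Root: C-sharp
Major 3rd (3rd): E-sharp
Augmented 5th (5th): G-double-sharp
Minor 7th (7th): B
Major 9th (9th): D-sharp

C-sharp, E-sharp, G-double-sharp, B, D-sharp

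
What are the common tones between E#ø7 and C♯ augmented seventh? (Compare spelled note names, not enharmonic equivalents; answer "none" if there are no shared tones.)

E#, B

E#ø7 = E#, G#, B, D#.
C♯ augmented seventh = C#, E#, G##, B.
Shared: E#, B.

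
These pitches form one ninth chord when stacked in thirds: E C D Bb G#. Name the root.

C

Stacking in thirds gives C – E – G# – Bb – D, so C is the root — C dominant ninth sharp five.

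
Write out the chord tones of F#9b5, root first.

F#, A#, C, E, G#

Root F#, quality dominant ninth flat five:
Root: F#
Major 3rd (3rd): A#
Diminished 5th (5th): C
Minor 7th (7th): E
Major 9th (9th): G#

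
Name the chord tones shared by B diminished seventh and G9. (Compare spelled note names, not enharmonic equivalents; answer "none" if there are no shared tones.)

B, D, F

B diminished seventh = B, D, F, Ab.
G9 = G, B, D, F, A.
Shared: B, D, F.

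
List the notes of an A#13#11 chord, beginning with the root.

A#13#11: dominant thirteenth sharp eleven on A#.
- root: A#
- major 3rd: C##
- perfect 5th: E#
- minor 7th: G#
- major 9th: B#
- augmented 11th: D##
- major 13th: F##

A# – C## – E# – G# – B# – D## – F##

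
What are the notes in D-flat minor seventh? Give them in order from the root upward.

D-flat  F-flat  A-flat  C-flat

D-flat minor seventh: minor seventh on D-flat.
D-flat — root
F-flat — minor 3rd
A-flat — perfect 5th
C-flat — minor 7th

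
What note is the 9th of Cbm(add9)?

Db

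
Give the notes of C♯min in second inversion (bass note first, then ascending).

G# – C# – E

C♯min = C#–E–G#; second inversion → fifth (G#) lowest.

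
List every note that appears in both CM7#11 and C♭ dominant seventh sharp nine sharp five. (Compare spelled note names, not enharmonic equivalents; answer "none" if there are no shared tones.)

G

CM7#11 = C, E, G, B, F#.
C♭ dominant seventh sharp nine sharp five = Cb, Eb, G, Bbb, D.
Shared: G.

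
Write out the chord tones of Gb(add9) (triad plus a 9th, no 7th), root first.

Gb(add9): added-ninth on Gb.
Root: Gb
Major 3rd (3rd): Bb
Perfect 5th (5th): Db
Major 9th (9th): Ab

Gb, Bb, Db, Ab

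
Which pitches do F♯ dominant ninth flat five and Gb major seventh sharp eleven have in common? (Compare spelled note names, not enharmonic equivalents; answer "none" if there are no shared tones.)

C

F♯ dominant ninth flat five: F-sharp A-sharp C E G-sharp
Gb major seventh sharp eleven: G-flat B-flat D-flat F C
Common to both → C.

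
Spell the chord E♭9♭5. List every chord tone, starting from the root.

Eb – G – Bbb – Db – F

E♭9♭5: dominant ninth flat five on Eb.
root → Eb
3rd (major 3rd) → G
5th (diminished 5th) → Bbb
7th (minor 7th) → Db
9th (major 9th) → F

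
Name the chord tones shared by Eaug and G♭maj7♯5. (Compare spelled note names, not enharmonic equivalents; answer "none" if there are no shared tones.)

none

Eaug = E, G#, B#.
G♭maj7♯5 = Gb, Bb, D, F.
Shared: none.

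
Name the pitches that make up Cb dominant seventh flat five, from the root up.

C♭  E♭  G𝄫  B𝄫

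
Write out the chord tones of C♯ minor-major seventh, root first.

C# E G# B#

C♯ minor-major seventh is a minor-major seventh built on C#.
- root: C#
- minor 3rd: E
- perfect 5th: G#
- major 7th: B#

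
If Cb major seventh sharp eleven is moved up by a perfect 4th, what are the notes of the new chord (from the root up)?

Transposed root: C♭ → F♭ (perfect 4th up). So we spell F♭ major seventh sharp eleven:
Root: F♭
Major 3rd (3rd): A♭
Perfect 5th (5th): C♭
Major 7th (7th): E♭
Augmented 11th (11th): B♭

F♭, A♭, C♭, E♭, B♭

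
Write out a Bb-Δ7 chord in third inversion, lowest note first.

In root position, Bb-Δ7 is Bb–Db–F–A.
Third inversion puts the seventh (A) in the bass.

A  Bb  Db  F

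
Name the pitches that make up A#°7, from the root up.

A#°7 is a diminished seventh built on A♯.
Root: A♯
Minor 3rd (3rd): C♯
Diminished 5th (5th): E
Diminished 7th (7th): G

A♯ C♯ E G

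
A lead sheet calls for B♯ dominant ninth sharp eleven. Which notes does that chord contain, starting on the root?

Root B-sharp, quality dominant ninth sharp eleven:
- root: B-sharp
- major 3rd: D-double-sharp
- perfect 5th: F-double-sharp
- minor 7th: A-sharp
- major 9th: C-double-sharp
- augmented 11th: E-double-sharp

B-sharp, D-double-sharp, F-double-sharp, A-sharp, C-double-sharp, E-double-sharp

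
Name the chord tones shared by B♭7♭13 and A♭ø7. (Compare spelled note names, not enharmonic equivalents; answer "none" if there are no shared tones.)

Ab – Gb

B♭7♭13 = Bb, D, F, Ab, Gb.
A♭ø7 = Ab, Cb, Ebb, Gb.
Shared: Ab, Gb.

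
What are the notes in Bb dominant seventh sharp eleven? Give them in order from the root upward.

B-flat, D, F, A-flat, E

Bb dominant seventh sharp eleven: dominant seventh sharp eleven on B-flat.
Root: B-flat
Major 3rd (3rd): D
Perfect 5th (5th): F
Minor 7th (7th): A-flat
Augmented 11th (11th): E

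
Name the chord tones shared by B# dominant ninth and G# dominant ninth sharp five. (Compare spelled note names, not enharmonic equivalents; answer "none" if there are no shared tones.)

B-sharp  D-double-sharp  A-sharp

B# dominant ninth = B-sharp, D-double-sharp, F-double-sharp, A-sharp, C-double-sharp.
G# dominant ninth sharp five = G-sharp, B-sharp, D-double-sharp, F-sharp, A-sharp.
Shared: B-sharp, D-double-sharp, A-sharp.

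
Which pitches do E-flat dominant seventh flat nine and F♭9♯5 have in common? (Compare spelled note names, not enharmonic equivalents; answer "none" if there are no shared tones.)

E-flat dominant seventh flat nine = Eb, G, Bb, Db, Fb.
F♭9♯5 = Fb, Ab, C, Ebb, Gb.
Shared: Fb.

Fb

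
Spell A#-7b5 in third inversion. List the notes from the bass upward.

A#-7b5 = A#–C#–E–G#; third inversion → seventh (G#) lowest.

G#, A#, C#, E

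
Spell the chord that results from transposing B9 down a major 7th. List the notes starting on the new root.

B down a major 7th → C. New chord: C dominant ninth.
Root: C
Major 3rd (3rd): E
Perfect 5th (5th): G
Minor 7th (7th): B♭
Major 9th (9th): D

C – E – G – B♭ – D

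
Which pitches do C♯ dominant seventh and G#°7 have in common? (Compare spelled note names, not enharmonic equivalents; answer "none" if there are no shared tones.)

G#, B

C♯ dominant seventh = C#, E#, G#, B.
G#°7 = G#, B, D, F.
Shared: G#, B.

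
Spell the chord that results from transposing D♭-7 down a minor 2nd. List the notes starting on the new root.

C, E♭, G, B♭

A minor 2nd down from D♭ is C, so the new chord is C minor seventh.
Root: C
Minor 3rd (3rd): E♭
Perfect 5th (5th): G
Minor 7th (7th): B♭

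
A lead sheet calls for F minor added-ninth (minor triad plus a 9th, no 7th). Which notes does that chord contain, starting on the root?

F  A-flat  C  G

F minor added-ninth is a minor added-ninth built on F.
root → F
3rd (minor 3rd) → A-flat
5th (perfect 5th) → C
9th (major 9th) → G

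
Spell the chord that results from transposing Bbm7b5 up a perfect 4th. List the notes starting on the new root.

A perfect 4th up from Bb is Eb, so the new chord is Eb half-diminished seventh.
- root: Eb
- minor 3rd: Gb
- diminished 5th: Bbb
- minor 7th: Db

Eb  Gb  Bbb  Db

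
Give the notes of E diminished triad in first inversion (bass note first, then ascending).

G, B♭, E

E diminished triad = E–G–B♭; first inversion → third (G) lowest.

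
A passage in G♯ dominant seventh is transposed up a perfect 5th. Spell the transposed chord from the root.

D-sharp – F-double-sharp – A-sharp – C-sharp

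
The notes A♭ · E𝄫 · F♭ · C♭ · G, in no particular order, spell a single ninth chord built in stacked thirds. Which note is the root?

F♭

Arranged so that each adjacent pair is a third by letter name: F♭ – A♭ – C♭ – E𝄫 – G.
The bottom of that stack, F♭, is the root (this is F♭ dominant seventh sharp nine).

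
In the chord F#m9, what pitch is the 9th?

F#m9 is built on F#; its 9th is a major 9th above the root.
A second above F uses the letter G, and the major 9th above F# is G#.

G#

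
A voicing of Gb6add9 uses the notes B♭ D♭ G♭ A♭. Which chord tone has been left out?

Gb6add9 = G♭, B♭, D♭, E♭, A♭. The voicing lacks the 6th (major 6th), E♭.

E♭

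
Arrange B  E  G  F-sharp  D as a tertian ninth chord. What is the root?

Stacking in thirds gives E – G – B – D – F-sharp, so E is the root — E minor ninth.

E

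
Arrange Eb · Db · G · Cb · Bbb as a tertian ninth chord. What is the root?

Cb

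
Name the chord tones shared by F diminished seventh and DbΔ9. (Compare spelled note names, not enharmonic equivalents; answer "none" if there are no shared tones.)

F Ab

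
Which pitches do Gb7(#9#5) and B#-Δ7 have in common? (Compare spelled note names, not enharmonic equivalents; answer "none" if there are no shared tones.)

Gb7(#9#5) = Gb, Bb, D, Fb, A.
B#-Δ7 = B#, D#, F##, A##.
Shared: none.

none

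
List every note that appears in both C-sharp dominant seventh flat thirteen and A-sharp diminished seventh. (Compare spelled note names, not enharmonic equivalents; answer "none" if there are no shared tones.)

C-sharp

C-sharp dominant seventh flat thirteen: C-sharp E-sharp G-sharp B A
A-sharp diminished seventh: A-sharp C-sharp E G
Common to both → C-sharp.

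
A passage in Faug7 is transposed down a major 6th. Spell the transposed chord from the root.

A major 6th down from F is Ab, so the new chord is Ab augmented seventh.
Ab — root
C — major 3rd
E — augmented 5th
Gb — minor 7th

Ab, C, E, Gb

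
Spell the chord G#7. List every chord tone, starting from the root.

G#7: dominant seventh on G#.
Root: G#
Major 3rd (3rd): B#
Perfect 5th (5th): D#
Minor 7th (7th): F#

G#, B#, D#, F#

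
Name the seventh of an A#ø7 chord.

G♯

Root of A#ø7 = A♯. The 7th is a minor 7th: A♯ up a minor 7th → G♯.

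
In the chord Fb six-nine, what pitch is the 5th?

Cb

Root of Fb six-nine = Fb. The 5th is a perfect 5th: Fb up a perfect 5th → Cb.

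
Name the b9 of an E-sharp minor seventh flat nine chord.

F-sharp

E-sharp minor seventh flat nine is built on E-sharp; its 9th is a minor 9th above the root.
A second above E uses the letter F, and the minor 9th above E-sharp is F-sharp.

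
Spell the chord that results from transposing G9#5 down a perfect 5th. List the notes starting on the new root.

A perfect 5th down from G is C, so the new chord is C dominant ninth sharp five.
Root: C
Major 3rd (3rd): E
Augmented 5th (5th): G♯
Minor 7th (7th): B♭
Major 9th (9th): D

C, E, G♯, B♭, D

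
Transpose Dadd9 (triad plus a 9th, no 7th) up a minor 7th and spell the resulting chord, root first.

C – E – G – D

Transposed root: D → C (minor 7th up). So we spell C added-ninth:
C — root
E — major 3rd
G — perfect 5th
D — major 9th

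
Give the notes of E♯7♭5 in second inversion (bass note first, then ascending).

In root position, E♯7♭5 is E#–G##–B–D#.
Second inversion puts the fifth (B) in the bass.

B, D#, E#, G##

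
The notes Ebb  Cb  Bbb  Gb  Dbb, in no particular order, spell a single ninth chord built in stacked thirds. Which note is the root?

Cb

Stacking in thirds gives Cb – Ebb – Gb – Bbb – Dbb, so Cb is the root — Cb minor seventh flat nine.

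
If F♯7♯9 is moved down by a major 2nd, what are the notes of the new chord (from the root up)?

E – G# – B – D – F##

F# down a major 2nd → E. New chord: E dominant seventh sharp nine.
Root: E
Major 3rd (3rd): G#
Perfect 5th (5th): B
Minor 7th (7th): D
Augmented 9th (9th): F##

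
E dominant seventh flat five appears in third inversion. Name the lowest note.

D

E dominant seventh flat five in root position is E–G♯–B♭–D.
Third inversion places the seventh in the bass, which is D.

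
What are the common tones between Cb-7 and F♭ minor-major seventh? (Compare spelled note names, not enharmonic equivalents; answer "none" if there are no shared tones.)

Cb-7 = Cb, Ebb, Gb, Bbb.
F♭ minor-major seventh = Fb, Abb, Cb, Eb.
Shared: Cb.

Cb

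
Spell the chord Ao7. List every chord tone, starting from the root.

Ao7 is a diminished seventh built on A.
A — root
C — minor 3rd
Eb — diminished 5th
Gb — diminished 7th

A, C, Eb, Gb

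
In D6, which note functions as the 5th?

A

Root of D6 = D. The 5th is a perfect 5th: D up a perfect 5th → A.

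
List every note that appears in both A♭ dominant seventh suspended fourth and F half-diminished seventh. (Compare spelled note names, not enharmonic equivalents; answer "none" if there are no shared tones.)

A-flat, E-flat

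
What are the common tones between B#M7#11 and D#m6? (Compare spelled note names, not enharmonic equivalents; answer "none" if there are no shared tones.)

B#

B#M7#11: B# D## F## A## E##
D#m6: D# F# A# B#
Common to both → B#.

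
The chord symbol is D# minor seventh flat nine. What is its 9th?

D# minor seventh flat nine is built on D#; its 9th is a minor 9th above the root.
A second above D uses the letter E, and the minor 9th above D# is E.

E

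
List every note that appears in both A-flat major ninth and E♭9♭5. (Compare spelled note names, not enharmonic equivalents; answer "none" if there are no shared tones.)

Eb, G

A-flat major ninth: Ab C Eb G Bb
E♭9♭5: Eb G Bbb Db F
Common to both → Eb, G.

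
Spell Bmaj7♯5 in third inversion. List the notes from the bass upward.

A#, B, D#, F##

Bmaj7♯5 = B–D#–F##–A#; third inversion → seventh (A#) lowest.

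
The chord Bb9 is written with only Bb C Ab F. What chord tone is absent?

D

Bb9 = Bb, D, F, Ab, C. The voicing lacks the 3rd (major 3rd), D.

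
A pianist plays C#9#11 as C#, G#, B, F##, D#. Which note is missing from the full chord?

The full C#9#11 chord is C#, E#, G#, B, D#, F##.
Comparing with the voicing, the major 3rd (3rd) — E# — is absent.

E#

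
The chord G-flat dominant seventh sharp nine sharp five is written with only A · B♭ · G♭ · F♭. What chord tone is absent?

The full G-flat dominant seventh sharp nine sharp five chord is G♭, B♭, D, F♭, A.
Comparing with the voicing, the augmented 5th (5th) — D — is absent.

D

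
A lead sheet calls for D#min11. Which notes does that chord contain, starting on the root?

D#min11: minor eleventh on D#.
D# — root
F# — minor 3rd
A# — perfect 5th
C# — minor 7th
E# — major 9th
G# — perfect 11th

D#  F#  A#  C#  E#  G#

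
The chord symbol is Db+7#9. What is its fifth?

Root of Db+7#9 = Db. The 5th is an augmented 5th: Db up an augmented 5th → A.

A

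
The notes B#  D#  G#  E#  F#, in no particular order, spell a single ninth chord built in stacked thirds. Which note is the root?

Stacking in thirds gives E# – G# – B# – D# – F#, so E# is the root — E# minor seventh flat nine.

E#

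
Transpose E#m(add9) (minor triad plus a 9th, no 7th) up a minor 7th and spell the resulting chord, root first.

D#  F#  A#  E#

E# up a minor 7th → D#. New chord: D# minor added-ninth.
- root: D#
- minor 3rd: F#
- perfect 5th: A#
- major 9th: E#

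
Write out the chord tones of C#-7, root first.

C#  E  G#  B

C#-7: minor seventh on C#.
root → C#
3rd (minor 3rd) → E
5th (perfect 5th) → G#
7th (minor 7th) → B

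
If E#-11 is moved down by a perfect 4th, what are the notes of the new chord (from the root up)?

B#  D#  F##  A#  C##  E#

E# down a perfect 4th → B#. New chord: B# minor eleventh.
Root: B#
Minor 3rd (3rd): D#
Perfect 5th (5th): F##
Minor 7th (7th): A#
Major 9th (9th): C##
Perfect 11th (11th): E#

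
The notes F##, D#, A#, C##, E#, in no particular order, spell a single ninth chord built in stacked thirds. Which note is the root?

Arranged so that each adjacent pair is a third by letter name: D# – F## – A# – C## – E#.
The bottom of that stack, D#, is the root (this is D# major ninth).

D#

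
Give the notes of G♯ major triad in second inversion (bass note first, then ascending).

D-sharp – G-sharp – B-sharp

G♯ major triad = G-sharp–B-sharp–D-sharp; second inversion → fifth (D-sharp) lowest.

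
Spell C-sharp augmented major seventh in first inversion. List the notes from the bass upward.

C-sharp augmented major seventh = C-sharp–E-sharp–G-double-sharp–B-sharp; first inversion → third (E-sharp) lowest.

E-sharp  G-double-sharp  B-sharp  C-sharp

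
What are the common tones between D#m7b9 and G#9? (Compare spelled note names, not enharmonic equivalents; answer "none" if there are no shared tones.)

D#m7b9 = D♯, F♯, A♯, C♯, E.
G#9 = G♯, B♯, D♯, F♯, A♯.
Shared: D♯, F♯, A♯.

D♯, F♯, A♯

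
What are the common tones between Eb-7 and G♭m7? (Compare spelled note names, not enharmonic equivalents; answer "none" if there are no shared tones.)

Gb  Db

Eb-7: Eb Gb Bb Db
G♭m7: Gb Bbb Db Fb
Common to both → Gb, Db.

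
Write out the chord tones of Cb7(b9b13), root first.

Root Cb, quality dominant seventh flat nine flat thirteen:
Root: Cb
Major 3rd (3rd): Eb
Perfect 5th (5th): Gb
Minor 7th (7th): Bbb
Minor 9th (9th): Dbb
Minor 13th (13th): Abb

Cb  Eb  Gb  Bbb  Dbb  Abb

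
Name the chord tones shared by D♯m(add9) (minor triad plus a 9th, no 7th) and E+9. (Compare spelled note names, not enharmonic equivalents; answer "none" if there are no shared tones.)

F#

D♯m(add9): D# F# A# E#
E+9: E G# B# D F#
Common to both → F#.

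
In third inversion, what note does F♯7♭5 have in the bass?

F♯7♭5 in root position is F#–A#–C–E.
Third inversion places the seventh in the bass, which is E.

E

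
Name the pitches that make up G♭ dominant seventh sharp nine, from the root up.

G-flat – B-flat – D-flat – F-flat – A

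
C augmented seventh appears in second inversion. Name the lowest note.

G-sharp

C augmented seventh in root position is C–E–G-sharp–B-flat.
Second inversion places the fifth in the bass, which is G-sharp.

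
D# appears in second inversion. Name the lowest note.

A#

D# = D#–F##–A#. Second inversion → fifth in the bass = A#.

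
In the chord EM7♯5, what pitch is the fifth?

B#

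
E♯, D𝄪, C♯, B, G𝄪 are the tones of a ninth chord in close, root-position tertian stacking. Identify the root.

C♯

Stacking in thirds gives C♯ – E♯ – G𝄪 – B – D𝄪, so C♯ is the root — C♯ dominant seventh sharp nine sharp five.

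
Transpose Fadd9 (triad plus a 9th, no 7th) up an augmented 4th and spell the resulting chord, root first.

An augmented 4th up from F is B, so the new chord is B added-ninth.
- root: B
- major 3rd: D#
- perfect 5th: F#
- major 9th: C#

B – D# – F# – C#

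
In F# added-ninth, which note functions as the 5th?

C#

F# added-ninth is built on F#; its 5th is a perfect 5th above the root.
A fifth above F uses the letter C, and the perfect 5th above F# is C#.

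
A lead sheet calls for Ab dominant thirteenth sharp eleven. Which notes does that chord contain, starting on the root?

Ab dominant thirteenth sharp eleven: dominant thirteenth sharp eleven on A-flat.
root → A-flat
3rd (major 3rd) → C
5th (perfect 5th) → E-flat
7th (minor 7th) → G-flat
9th (major 9th) → B-flat
11th (augmented 11th) → D
13th (major 13th) → F

A-flat, C, E-flat, G-flat, B-flat, D, F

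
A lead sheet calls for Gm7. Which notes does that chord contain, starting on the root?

Gm7: minor seventh on G.
root → G
3rd (minor 3rd) → Bb
5th (perfect 5th) → D
7th (minor 7th) → F

G, Bb, D, F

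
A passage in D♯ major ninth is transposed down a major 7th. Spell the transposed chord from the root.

Transposed root: D-sharp → E (major 7th down). So we spell E major ninth:
- root: E
- major 3rd: G-sharp
- perfect 5th: B
- major 7th: D-sharp
- major 9th: F-sharp

E G-sharp B D-sharp F-sharp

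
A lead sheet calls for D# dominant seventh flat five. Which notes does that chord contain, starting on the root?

D-sharp  F-double-sharp  A  C-sharp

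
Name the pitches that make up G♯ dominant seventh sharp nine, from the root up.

G-sharp, B-sharp, D-sharp, F-sharp, A-double-sharp

G♯ dominant seventh sharp nine is a dominant seventh sharp nine built on G-sharp.
root → G-sharp
3rd (major 3rd) → B-sharp
5th (perfect 5th) → D-sharp
7th (minor 7th) → F-sharp
9th (augmented 9th) → A-double-sharp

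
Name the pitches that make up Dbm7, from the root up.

Db, Fb, Ab, Cb

Dbm7: minor seventh on Db.
- root: Db
- minor 3rd: Fb
- perfect 5th: Ab
- minor 7th: Cb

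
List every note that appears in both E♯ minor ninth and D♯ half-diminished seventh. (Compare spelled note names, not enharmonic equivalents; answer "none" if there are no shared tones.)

D-sharp

E♯ minor ninth = E-sharp, G-sharp, B-sharp, D-sharp, F-double-sharp.
D♯ half-diminished seventh = D-sharp, F-sharp, A, C-sharp.
Shared: D-sharp.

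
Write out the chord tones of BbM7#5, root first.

B♭, D, F♯, A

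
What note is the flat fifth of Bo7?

Root of Bo7 = B. The 5th is a diminished 5th: B up a diminished 5th → F.

F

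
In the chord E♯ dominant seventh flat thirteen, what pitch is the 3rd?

G##

E♯ dominant seventh flat thirteen is built on E#; its 3rd is a major 3rd above the root.
A third above E uses the letter G, and the major 3rd above E# is G##.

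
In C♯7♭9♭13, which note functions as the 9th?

C♯7♭9♭13 is built on C#; its 9th is a minor 9th above the root.
A second above C uses the letter D, and the minor 9th above C# is D.

D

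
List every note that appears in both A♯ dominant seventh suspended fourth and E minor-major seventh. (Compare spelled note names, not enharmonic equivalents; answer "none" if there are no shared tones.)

D-sharp

A♯ dominant seventh suspended fourth = A-sharp, D-sharp, E-sharp, G-sharp.
E minor-major seventh = E, G, B, D-sharp.
Shared: D-sharp.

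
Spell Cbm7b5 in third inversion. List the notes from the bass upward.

Bbb, Cb, Ebb, Gbb

In root position, Cbm7b5 is Cb–Ebb–Gbb–Bbb.
Third inversion puts the seventh (Bbb) in the bass.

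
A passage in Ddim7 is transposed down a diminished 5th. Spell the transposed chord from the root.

G#, B, D, F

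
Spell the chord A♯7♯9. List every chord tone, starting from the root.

A#  C##  E#  G#  B##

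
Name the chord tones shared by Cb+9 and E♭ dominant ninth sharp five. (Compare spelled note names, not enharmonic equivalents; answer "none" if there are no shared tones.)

Eb, G, Db

Cb+9: Cb Eb G Bbb Db
E♭ dominant ninth sharp five: Eb G B Db F
Common to both → Eb, G, Db.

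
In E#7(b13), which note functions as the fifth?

E#7(b13) is built on E#; its 5th is a perfect 5th above the root.
A fifth above E uses the letter B, and the perfect 5th above E# is B#.

B#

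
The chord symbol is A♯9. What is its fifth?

Root of A♯9 = A#. The 5th is a perfect 5th: A# up a perfect 5th → E#.

E#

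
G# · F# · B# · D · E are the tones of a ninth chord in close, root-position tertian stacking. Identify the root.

E

Stacking in thirds gives E – G# – B# – D – F#, so E is the root — E dominant ninth sharp five.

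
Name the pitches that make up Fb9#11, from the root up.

F♭ – A♭ – C♭ – E𝄫 – G♭ – B♭

Fb9#11: dominant ninth sharp eleven on F♭.
- root: F♭
- major 3rd: A♭
- perfect 5th: C♭
- minor 7th: E𝄫
- major 9th: G♭
- augmented 11th: B♭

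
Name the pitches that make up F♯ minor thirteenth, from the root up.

F♯ minor thirteenth is a minor thirteenth built on F-sharp.
- root: F-sharp
- minor 3rd: A
- perfect 5th: C-sharp
- minor 7th: E
- major 9th: G-sharp
- perfect 11th: B
- major 13th: D-sharp

F-sharp, A, C-sharp, E, G-sharp, B, D-sharp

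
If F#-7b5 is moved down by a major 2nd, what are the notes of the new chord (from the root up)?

E, G, Bb, D

Transposed root: F# → E (major 2nd down). So we spell E half-diminished seventh:
Root: E
Minor 3rd (3rd): G
Diminished 5th (5th): Bb
Minor 7th (7th): D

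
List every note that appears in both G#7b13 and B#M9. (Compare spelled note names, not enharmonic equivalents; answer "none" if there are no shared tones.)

B♯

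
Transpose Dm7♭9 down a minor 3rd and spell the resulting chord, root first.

D down a minor 3rd → B. New chord: B minor seventh flat nine.
B — root
D — minor 3rd
F# — perfect 5th
A — minor 7th
C — minor 9th

B, D, F#, A, C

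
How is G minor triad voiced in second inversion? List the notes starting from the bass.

D – G – B♭

In root position, G minor triad is G–B♭–D.
Second inversion puts the fifth (D) in the bass.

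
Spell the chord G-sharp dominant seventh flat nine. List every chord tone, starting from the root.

G-sharp dominant seventh flat nine: dominant seventh flat nine on G-sharp.
root → G-sharp
3rd (major 3rd) → B-sharp
5th (perfect 5th) → D-sharp
7th (minor 7th) → F-sharp
9th (minor 9th) → A

G-sharp – B-sharp – D-sharp – F-sharp – A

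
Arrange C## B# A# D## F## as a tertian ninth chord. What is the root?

Arranged so that each adjacent pair is a third by letter name: B# – D## – F## – A# – C##.
The bottom of that stack, B#, is the root (this is B# dominant ninth).

B#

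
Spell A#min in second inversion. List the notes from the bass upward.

E# A# C#

A#min = A#–C#–E#; second inversion → fifth (E#) lowest.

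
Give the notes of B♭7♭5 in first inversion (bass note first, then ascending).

In root position, B♭7♭5 is B♭–D–F♭–A♭.
First inversion puts the third (D) in the bass.

D – F♭ – A♭ – B♭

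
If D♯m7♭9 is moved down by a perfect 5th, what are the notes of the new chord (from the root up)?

G#  B  D#  F#  A

A perfect 5th down from D# is G#, so the new chord is G# minor seventh flat nine.
- root: G#
- minor 3rd: B
- perfect 5th: D#
- minor 7th: F#
- minor 9th: A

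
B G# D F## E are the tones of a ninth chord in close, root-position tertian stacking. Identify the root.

E

Stacking in thirds gives E – G# – B – D – F##, so E is the root — E dominant seventh sharp nine.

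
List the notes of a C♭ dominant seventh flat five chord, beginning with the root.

Cb – Eb – Gbb – Bbb

C♭ dominant seventh flat five: dominant seventh flat five on Cb.
Cb — root
Eb — major 3rd
Gbb — diminished 5th
Bbb — minor 7th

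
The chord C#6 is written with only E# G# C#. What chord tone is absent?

A#

The full C#6 chord is C#, E#, G#, A#.
Comparing with the voicing, the major 6th (6th) — A# — is absent.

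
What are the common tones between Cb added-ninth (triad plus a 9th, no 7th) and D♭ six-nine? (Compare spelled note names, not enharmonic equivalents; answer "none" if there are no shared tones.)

Cb added-ninth: C-flat E-flat G-flat D-flat
D♭ six-nine: D-flat F A-flat B-flat E-flat
Common to both → E-flat, D-flat.

E-flat D-flat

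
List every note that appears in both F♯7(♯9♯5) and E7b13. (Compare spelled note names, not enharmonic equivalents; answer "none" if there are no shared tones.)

F♯7(♯9♯5) = F#, A#, C##, E, G##.
E7b13 = E, G#, B, D, C.
Shared: E.

E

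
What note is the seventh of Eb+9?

D♭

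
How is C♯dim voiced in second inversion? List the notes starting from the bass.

G, C#, E

C♯dim = C#–E–G; second inversion → fifth (G) lowest.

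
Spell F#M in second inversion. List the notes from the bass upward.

F#M = F♯–A♯–C♯; second inversion → fifth (C♯) lowest.

C♯ F♯ A♯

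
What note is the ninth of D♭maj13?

Eb

D♭maj13 is built on Db; its 9th is a major 9th above the root.
A second above D uses the letter E, and the major 9th above Db is Eb.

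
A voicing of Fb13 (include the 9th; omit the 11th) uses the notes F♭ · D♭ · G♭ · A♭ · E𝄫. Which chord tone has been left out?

Fb13 = F♭, A♭, C♭, E𝄫, G♭, D♭. The voicing lacks the 5th (perfect 5th), C♭.

C♭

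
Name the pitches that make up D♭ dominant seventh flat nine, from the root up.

Root D-flat, quality dominant seventh flat nine:
root → D-flat
3rd (major 3rd) → F
5th (perfect 5th) → A-flat
7th (minor 7th) → C-flat
9th (minor 9th) → E-double-flat

D-flat  F  A-flat  C-flat  E-double-flat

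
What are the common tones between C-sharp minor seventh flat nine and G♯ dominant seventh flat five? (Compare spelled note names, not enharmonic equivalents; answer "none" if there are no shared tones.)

C-sharp minor seventh flat nine = C-sharp, E, G-sharp, B, D.
G♯ dominant seventh flat five = G-sharp, B-sharp, D, F-sharp.
Shared: G-sharp, D.

G-sharp  D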